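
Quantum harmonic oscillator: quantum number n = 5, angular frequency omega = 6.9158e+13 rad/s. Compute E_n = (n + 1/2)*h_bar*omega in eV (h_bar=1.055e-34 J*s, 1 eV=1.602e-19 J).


E = (n + 1/2) * h_bar * omega
= (5 + 0.5) * 1.055e-34 * 6.9158e+13
= 5.5 * 7.2962e-21
= 4.0129e-20 J
= 0.2505 eV

0.2505


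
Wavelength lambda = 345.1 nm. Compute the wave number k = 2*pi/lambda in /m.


k = 2 * pi / lambda
= 6.2832 / (345.1e-9)
= 6.2832 / 3.4510e-07
= 1.8207e+07 /m

1.8207e+07


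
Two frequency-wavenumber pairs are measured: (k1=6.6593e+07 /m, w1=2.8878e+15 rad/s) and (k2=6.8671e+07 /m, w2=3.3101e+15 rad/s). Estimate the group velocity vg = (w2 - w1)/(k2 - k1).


vg = (w2 - w1) / (k2 - k1)
= (3.3101e+15 - 2.8878e+15) / (6.8671e+07 - 6.6593e+07)
= 4.2230e+14 / 2.0780e+06
= 2.0322e+08 m/s

2.0322e+08


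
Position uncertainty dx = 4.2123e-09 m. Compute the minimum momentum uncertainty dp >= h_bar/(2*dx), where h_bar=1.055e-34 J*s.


dp = h_bar / (2 * dx)
= 1.055e-34 / (2 * 4.2123e-09)
= 1.055e-34 / 8.4246e-09
= 1.2523e-26 kg*m/s

1.2523e-26


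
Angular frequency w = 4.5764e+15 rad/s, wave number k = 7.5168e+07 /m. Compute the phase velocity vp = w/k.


vp = w / k
= 4.5764e+15 / 7.5168e+07
= 6.0882e+07 m/s

6.0882e+07


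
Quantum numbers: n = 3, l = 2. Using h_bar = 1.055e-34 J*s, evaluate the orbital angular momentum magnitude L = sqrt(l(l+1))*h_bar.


L = sqrt(l*(l+1)) * h_bar
= sqrt(2 * 3) * 1.055e-34
= sqrt(6) * 1.055e-34
= 2.4495 * 1.055e-34
= 2.5842e-34 J*s

2.5842e-34


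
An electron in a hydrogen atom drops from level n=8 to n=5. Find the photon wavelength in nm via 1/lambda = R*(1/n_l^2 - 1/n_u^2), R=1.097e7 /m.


1/lambda = R * (1/n_l^2 - 1/n_u^2)
= 1.097e7 * (1/5^2 - 1/8^2)
= 1.097e7 * (0.04 - 0.015625)
= 1.097e7 * 0.024375
= 2.6739e+05 /m
lambda = 1 / 2.6739e+05 = 3739.8032 nm

3739.8032


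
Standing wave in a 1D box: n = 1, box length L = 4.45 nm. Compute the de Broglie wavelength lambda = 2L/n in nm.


lambda = 2L / n
= 2 * 4.45 / 1
= 8.9 / 1
= 8.9 nm

8.9


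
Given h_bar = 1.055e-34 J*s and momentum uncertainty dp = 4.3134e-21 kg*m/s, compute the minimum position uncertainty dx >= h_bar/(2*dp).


dx = h_bar / (2 * dp)
= 1.055e-34 / (2 * 4.3134e-21)
= 1.055e-34 / 8.6268e-21
= 1.2229e-14 m

1.2229e-14


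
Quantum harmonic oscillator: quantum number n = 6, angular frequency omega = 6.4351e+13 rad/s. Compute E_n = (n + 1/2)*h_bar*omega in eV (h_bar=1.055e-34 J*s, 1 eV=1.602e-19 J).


E = (n + 1/2) * h_bar * omega
= (6 + 0.5) * 1.055e-34 * 6.4351e+13
= 6.5 * 6.7890e-21
= 4.4129e-20 J
= 0.2755 eV

0.2755


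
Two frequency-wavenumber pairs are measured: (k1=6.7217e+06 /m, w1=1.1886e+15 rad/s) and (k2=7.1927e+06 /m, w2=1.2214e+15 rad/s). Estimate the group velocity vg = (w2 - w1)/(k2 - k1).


vg = (w2 - w1) / (k2 - k1)
= (1.2214e+15 - 1.1886e+15) / (7.1927e+06 - 6.7217e+06)
= 3.2800e+13 / 4.7100e+05
= 6.9639e+07 m/s

6.9639e+07


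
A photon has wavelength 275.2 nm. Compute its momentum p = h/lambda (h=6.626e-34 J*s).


p = h / lambda
= 6.626e-34 / (275.2e-9)
= 6.626e-34 / 2.7520e-07
= 2.4077e-27 kg*m/s

2.4077e-27


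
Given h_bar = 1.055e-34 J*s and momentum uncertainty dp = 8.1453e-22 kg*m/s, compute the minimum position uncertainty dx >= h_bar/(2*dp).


dx = h_bar / (2 * dp)
= 1.055e-34 / (2 * 8.1453e-22)
= 1.055e-34 / 1.6291e-21
= 6.4761e-14 m

6.4761e-14


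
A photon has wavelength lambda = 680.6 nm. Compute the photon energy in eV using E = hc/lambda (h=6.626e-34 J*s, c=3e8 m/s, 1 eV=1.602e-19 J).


E = hc / lambda
= (6.626e-34)(3e8) / (680.6e-9)
= 1.9878e-25 / 6.8060e-07
= 2.9207e-19 J
Converting to eV: 2.9207e-19 / 1.602e-19
= 1.8231 eV

1.8231


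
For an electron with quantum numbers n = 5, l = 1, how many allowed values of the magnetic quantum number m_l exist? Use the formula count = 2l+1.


m_l ranges from -l to +l in integer steps
So m_l goes from -1 to +1
Count = 2l + 1 = 2*1 + 1
= 3

3


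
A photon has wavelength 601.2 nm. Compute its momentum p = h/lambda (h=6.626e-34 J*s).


p = h / lambda
= 6.626e-34 / (601.2e-9)
= 6.626e-34 / 6.0120e-07
= 1.1021e-27 kg*m/s

1.1021e-27


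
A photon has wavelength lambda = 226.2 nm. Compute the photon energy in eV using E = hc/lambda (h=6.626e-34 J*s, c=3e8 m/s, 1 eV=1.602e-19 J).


E = hc / lambda
= (6.626e-34)(3e8) / (226.2e-9)
= 1.9878e-25 / 2.2620e-07
= 8.7878e-19 J
Converting to eV: 8.7878e-19 / 1.602e-19
= 5.4855 eV

5.4855


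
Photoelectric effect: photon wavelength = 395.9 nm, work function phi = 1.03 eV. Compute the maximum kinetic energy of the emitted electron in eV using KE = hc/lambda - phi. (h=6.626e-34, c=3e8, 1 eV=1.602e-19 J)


E_photon = hc / lambda
= (6.626e-34)(3e8) / (395.9e-9)
= 5.0210e-19 J
= 3.1342 eV
KE = E_photon - phi
= 3.1342 - 1.03
= 2.1042 eV

2.1042


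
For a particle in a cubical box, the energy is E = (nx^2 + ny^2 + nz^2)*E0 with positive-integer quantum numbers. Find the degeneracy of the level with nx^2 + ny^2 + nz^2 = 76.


Enumerate all (nx, ny, nz) with nx^2 + ny^2 + nz^2 = 76:
(2,6,6)
(6,2,6)
(6,6,2)
Total degeneracy = 3

3


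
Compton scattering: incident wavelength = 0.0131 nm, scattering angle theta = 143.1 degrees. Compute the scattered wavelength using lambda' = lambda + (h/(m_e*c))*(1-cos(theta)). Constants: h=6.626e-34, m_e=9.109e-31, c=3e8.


Compton wavelength: h/(m_e*c) = 2.4247e-12 m
d_lambda = 2.4247e-12 * (1 - cos(143.1 deg))
= 2.4247e-12 * 1.799685
= 4.3637e-12 m = 0.004364 nm
lambda' = 0.0131 + 0.004364
= 0.017464 nm

0.017464


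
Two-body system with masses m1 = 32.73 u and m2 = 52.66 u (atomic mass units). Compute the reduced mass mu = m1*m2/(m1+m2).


mu = m1 * m2 / (m1 + m2)
= 32.73 * 52.66 / (32.73 + 52.66)
= 1723.5618 / 85.39
= 20.1846 u

20.1846


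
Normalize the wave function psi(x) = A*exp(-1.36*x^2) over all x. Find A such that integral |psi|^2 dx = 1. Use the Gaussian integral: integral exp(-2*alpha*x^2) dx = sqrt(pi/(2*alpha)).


integral |psi|^2 dx = A^2 * sqrt(pi/(2*alpha)) = 1
A^2 = sqrt(2*alpha/pi)
= sqrt(2 * 1.36 / pi)
= 0.930485
A = sqrt(0.930485)
= 0.9646

0.9646


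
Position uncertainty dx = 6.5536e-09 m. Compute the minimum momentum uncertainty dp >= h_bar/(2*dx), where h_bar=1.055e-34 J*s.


dp = h_bar / (2 * dx)
= 1.055e-34 / (2 * 6.5536e-09)
= 1.055e-34 / 1.3107e-08
= 8.0490e-27 kg*m/s

8.0490e-27


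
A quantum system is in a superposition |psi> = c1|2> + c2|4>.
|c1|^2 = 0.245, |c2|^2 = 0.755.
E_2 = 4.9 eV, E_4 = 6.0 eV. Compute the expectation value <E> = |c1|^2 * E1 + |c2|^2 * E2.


<E> = |c1|^2 * E1 + |c2|^2 * E2
= 0.245 * 4.9 + 0.755 * 6.0
= 1.2005 + 4.53
= 5.7305 eV

5.7305


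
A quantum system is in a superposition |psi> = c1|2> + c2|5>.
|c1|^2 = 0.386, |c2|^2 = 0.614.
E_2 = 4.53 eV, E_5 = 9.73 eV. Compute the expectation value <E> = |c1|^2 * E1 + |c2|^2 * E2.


<E> = |c1|^2 * E1 + |c2|^2 * E2
= 0.386 * 4.53 + 0.614 * 9.73
= 1.7486 + 5.9742
= 7.7228 eV

7.7228


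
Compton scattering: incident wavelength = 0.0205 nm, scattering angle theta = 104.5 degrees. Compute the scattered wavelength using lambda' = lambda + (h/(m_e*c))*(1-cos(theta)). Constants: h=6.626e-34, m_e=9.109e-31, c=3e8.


Compton wavelength: h/(m_e*c) = 2.4247e-12 m
d_lambda = 2.4247e-12 * (1 - cos(104.5 deg))
= 2.4247e-12 * 1.25038
= 3.0318e-12 m = 0.003032 nm
lambda' = 0.0205 + 0.003032
= 0.023532 nm

0.023532


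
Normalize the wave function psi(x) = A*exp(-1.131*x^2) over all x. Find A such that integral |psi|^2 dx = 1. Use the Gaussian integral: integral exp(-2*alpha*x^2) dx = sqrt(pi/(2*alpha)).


integral |psi|^2 dx = A^2 * sqrt(pi/(2*alpha)) = 1
A^2 = sqrt(2*alpha/pi)
= sqrt(2 * 1.131 / pi)
= 0.848538
A = sqrt(0.848538)
= 0.9212

0.9212


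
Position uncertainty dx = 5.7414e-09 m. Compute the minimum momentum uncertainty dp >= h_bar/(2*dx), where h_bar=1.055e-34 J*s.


dp = h_bar / (2 * dx)
= 1.055e-34 / (2 * 5.7414e-09)
= 1.055e-34 / 1.1483e-08
= 9.1877e-27 kg*m/s

9.1877e-27


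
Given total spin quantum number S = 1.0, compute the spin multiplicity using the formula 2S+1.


Spin multiplicity = 2S + 1
= 2 * 1.0 + 1
= 2.0 + 1
= 3

3


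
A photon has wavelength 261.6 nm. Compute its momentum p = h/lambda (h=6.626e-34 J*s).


p = h / lambda
= 6.626e-34 / (261.6e-9)
= 6.626e-34 / 2.6160e-07
= 2.5329e-27 kg*m/s

2.5329e-27


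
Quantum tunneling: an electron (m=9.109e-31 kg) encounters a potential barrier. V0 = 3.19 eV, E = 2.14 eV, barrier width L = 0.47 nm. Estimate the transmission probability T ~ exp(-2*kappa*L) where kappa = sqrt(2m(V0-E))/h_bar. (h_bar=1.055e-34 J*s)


V0 - E = 1.05 eV = 1.6821e-19 J
kappa = sqrt(2 * m * (V0-E)) / h_bar
= sqrt(2 * 9.109e-31 * 1.6821e-19) / 1.055e-34
= 5.2472e+09 /m
2*kappa*L = 2 * 5.2472e+09 * 0.47e-9
= 4.9323
T = exp(-4.9323) = 7.209724e-03

7.209724e-03


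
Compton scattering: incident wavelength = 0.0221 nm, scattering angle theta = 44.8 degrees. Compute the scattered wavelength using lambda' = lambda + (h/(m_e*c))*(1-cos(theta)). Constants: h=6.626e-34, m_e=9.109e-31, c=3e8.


Compton wavelength: h/(m_e*c) = 2.4247e-12 m
d_lambda = 2.4247e-12 * (1 - cos(44.8 deg))
= 2.4247e-12 * 0.290429
= 7.0421e-13 m = 0.000704 nm
lambda' = 0.0221 + 0.000704
= 0.022804 nm

0.022804


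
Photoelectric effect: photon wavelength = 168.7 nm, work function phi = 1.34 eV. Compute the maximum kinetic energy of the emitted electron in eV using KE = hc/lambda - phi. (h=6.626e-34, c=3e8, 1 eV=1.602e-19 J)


E_photon = hc / lambda
= (6.626e-34)(3e8) / (168.7e-9)
= 1.1783e-18 J
= 7.3552 eV
KE = E_photon - phi
= 7.3552 - 1.34
= 6.0152 eV

6.0152


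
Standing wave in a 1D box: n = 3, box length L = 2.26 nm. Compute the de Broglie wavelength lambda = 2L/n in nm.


lambda = 2L / n
= 2 * 2.26 / 3
= 4.52 / 3
= 1.5067 nm

1.5067


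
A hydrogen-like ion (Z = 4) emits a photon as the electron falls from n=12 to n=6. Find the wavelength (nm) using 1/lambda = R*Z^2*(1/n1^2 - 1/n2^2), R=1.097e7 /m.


1/lambda = R * Z^2 * (1/n1^2 - 1/n2^2)
= 1.097e7 * 4^2 * (1/6^2 - 1/12^2)
= 1.097e7 * 16 * (0.027778 - 0.006944)
= 3.6567e+06 /m
lambda = 1 / 3.6567e+06
= 273.4731 nm

273.4731


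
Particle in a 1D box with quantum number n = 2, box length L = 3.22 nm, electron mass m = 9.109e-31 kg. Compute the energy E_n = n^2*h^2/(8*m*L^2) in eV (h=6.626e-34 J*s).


E = n^2 * h^2 / (8 * m * L^2)
= 2^2 * (6.626e-34)^2 / (8 * 9.109e-31 * (3.22e-9)^2)
= 4 * 4.3904e-67 / (8 * 9.109e-31 * 1.0368e-17)
= 2.3243e-20 J
= 0.1451 eV

0.1451


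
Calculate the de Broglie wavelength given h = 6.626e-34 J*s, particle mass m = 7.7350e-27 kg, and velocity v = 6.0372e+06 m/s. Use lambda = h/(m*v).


lambda = h / (m * v)
= 6.626e-34 / (7.7350e-27 * 6.0372e+06)
= 6.626e-34 / 4.6698e-20
= 1.4189e-14 m

1.4189e-14


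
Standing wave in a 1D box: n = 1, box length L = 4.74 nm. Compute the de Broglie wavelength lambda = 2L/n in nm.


lambda = 2L / n
= 2 * 4.74 / 1
= 9.48 / 1
= 9.48 nm

9.48


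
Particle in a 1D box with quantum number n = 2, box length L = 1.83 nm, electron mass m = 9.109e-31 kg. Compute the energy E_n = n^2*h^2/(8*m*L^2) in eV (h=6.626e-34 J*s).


E = n^2 * h^2 / (8 * m * L^2)
= 2^2 * (6.626e-34)^2 / (8 * 9.109e-31 * (1.83e-9)^2)
= 4 * 4.3904e-67 / (8 * 9.109e-31 * 3.3489e-18)
= 7.1961e-20 J
= 0.4492 eV

0.4492


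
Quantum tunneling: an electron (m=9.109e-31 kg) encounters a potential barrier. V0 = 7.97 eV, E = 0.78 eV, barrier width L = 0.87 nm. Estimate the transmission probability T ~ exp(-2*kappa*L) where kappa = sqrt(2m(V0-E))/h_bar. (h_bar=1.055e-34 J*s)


V0 - E = 7.19 eV = 1.1518e-18 J
kappa = sqrt(2 * m * (V0-E)) / h_bar
= sqrt(2 * 9.109e-31 * 1.1518e-18) / 1.055e-34
= 1.3731e+10 /m
2*kappa*L = 2 * 1.3731e+10 * 0.87e-9
= 23.8915
T = exp(-23.8915) = 4.207917e-11

4.207917e-11


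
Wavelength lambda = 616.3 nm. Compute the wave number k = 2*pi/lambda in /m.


k = 2 * pi / lambda
= 6.2832 / (616.3e-9)
= 6.2832 / 6.1630e-07
= 1.0195e+07 /m

1.0195e+07


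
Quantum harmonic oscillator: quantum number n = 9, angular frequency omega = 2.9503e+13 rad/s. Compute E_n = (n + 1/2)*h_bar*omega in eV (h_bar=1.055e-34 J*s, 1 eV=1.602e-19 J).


E = (n + 1/2) * h_bar * omega
= (9 + 0.5) * 1.055e-34 * 2.9503e+13
= 9.5 * 3.1126e-21
= 2.9569e-20 J
= 0.1846 eV

0.1846


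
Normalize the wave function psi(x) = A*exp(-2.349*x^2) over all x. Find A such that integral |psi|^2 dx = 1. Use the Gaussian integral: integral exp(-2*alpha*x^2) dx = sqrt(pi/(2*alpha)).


integral |psi|^2 dx = A^2 * sqrt(pi/(2*alpha)) = 1
A^2 = sqrt(2*alpha/pi)
= sqrt(2 * 2.349 / pi)
= 1.222874
A = sqrt(1.222874)
= 1.1058

1.1058


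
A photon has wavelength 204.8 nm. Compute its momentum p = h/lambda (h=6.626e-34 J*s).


p = h / lambda
= 6.626e-34 / (204.8e-9)
= 6.626e-34 / 2.0480e-07
= 3.2354e-27 kg*m/s

3.2354e-27


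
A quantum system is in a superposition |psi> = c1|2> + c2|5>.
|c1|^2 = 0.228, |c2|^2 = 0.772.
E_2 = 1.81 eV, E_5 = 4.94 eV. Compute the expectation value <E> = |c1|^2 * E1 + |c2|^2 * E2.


<E> = |c1|^2 * E1 + |c2|^2 * E2
= 0.228 * 1.81 + 0.772 * 4.94
= 0.4127 + 3.8137
= 4.2264 eV

4.2264


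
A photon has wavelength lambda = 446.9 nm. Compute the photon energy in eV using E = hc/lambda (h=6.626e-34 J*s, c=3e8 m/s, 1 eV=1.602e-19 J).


E = hc / lambda
= (6.626e-34)(3e8) / (446.9e-9)
= 1.9878e-25 / 4.4690e-07
= 4.4480e-19 J
Converting to eV: 4.4480e-19 / 1.602e-19
= 2.7765 eV

2.7765


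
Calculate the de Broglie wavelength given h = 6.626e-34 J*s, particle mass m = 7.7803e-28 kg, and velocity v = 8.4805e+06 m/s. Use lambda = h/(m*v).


lambda = h / (m * v)
= 6.626e-34 / (7.7803e-28 * 8.4805e+06)
= 6.626e-34 / 6.5981e-21
= 1.0042e-13 m

1.0042e-13


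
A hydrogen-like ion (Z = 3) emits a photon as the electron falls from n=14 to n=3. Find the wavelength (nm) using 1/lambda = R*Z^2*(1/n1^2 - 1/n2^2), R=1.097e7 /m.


1/lambda = R * Z^2 * (1/n1^2 - 1/n2^2)
= 1.097e7 * 3^2 * (1/3^2 - 1/14^2)
= 1.097e7 * 9 * (0.111111 - 0.005102)
= 1.0466e+07 /m
lambda = 1 / 1.0466e+07
= 95.545 nm

95.545


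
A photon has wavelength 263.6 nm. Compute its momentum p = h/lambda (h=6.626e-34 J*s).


p = h / lambda
= 6.626e-34 / (263.6e-9)
= 6.626e-34 / 2.6360e-07
= 2.5137e-27 kg*m/s

2.5137e-27


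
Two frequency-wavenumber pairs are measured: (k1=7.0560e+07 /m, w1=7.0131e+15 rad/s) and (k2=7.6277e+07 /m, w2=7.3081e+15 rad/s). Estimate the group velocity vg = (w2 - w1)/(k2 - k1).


vg = (w2 - w1) / (k2 - k1)
= (7.3081e+15 - 7.0131e+15) / (7.6277e+07 - 7.0560e+07)
= 2.9500e+14 / 5.7170e+06
= 5.1600e+07 m/s

5.1600e+07


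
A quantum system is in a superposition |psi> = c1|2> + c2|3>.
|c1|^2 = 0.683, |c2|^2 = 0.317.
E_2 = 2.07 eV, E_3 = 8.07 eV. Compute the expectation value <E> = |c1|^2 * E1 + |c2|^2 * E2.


<E> = |c1|^2 * E1 + |c2|^2 * E2
= 0.683 * 2.07 + 0.317 * 8.07
= 1.4138 + 2.5582
= 3.972 eV

3.972


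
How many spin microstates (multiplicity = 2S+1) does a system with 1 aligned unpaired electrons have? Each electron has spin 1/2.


Total spin S = N * (1/2) = 1 * 0.5 = 0.5
Spin multiplicity = 2S + 1
= 2 * 0.5 + 1
= 2

2


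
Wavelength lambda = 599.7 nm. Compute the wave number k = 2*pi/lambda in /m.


k = 2 * pi / lambda
= 6.2832 / (599.7e-9)
= 6.2832 / 5.9970e-07
= 1.0477e+07 /m

1.0477e+07


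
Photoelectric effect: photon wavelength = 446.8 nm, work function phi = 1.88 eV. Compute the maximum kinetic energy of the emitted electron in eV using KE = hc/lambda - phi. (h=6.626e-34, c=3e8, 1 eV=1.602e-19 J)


E_photon = hc / lambda
= (6.626e-34)(3e8) / (446.8e-9)
= 4.4490e-19 J
= 2.7771 eV
KE = E_photon - phi
= 2.7771 - 1.88
= 0.8971 eV

0.8971


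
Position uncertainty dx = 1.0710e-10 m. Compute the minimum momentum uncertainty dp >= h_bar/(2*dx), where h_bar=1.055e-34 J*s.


dp = h_bar / (2 * dx)
= 1.055e-34 / (2 * 1.0710e-10)
= 1.055e-34 / 2.1420e-10
= 4.9253e-25 kg*m/s

4.9253e-25


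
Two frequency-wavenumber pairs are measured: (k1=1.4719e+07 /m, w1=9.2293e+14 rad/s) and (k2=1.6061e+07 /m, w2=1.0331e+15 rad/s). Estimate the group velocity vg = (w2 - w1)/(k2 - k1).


vg = (w2 - w1) / (k2 - k1)
= (1.0331e+15 - 9.2293e+14) / (1.6061e+07 - 1.4719e+07)
= 1.1017e+14 / 1.3420e+06
= 8.2094e+07 m/s

8.2094e+07


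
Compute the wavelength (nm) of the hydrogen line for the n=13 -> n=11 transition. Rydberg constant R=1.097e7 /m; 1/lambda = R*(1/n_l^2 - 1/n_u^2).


1/lambda = R * (1/n_l^2 - 1/n_u^2)
= 1.097e7 * (1/11^2 - 1/13^2)
= 1.097e7 * (0.008264 - 0.005917)
= 1.097e7 * 0.002347
= 2.5750e+04 /m
lambda = 1 / 2.5750e+04 = 38835.0805 nm

38835.0805


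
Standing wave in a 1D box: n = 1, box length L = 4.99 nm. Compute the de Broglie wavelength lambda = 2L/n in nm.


lambda = 2L / n
= 2 * 4.99 / 1
= 9.98 / 1
= 9.98 nm

9.98


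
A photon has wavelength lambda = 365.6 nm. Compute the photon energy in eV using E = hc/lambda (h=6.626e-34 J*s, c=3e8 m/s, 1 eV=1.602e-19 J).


E = hc / lambda
= (6.626e-34)(3e8) / (365.6e-9)
= 1.9878e-25 / 3.6560e-07
= 5.4371e-19 J
Converting to eV: 5.4371e-19 / 1.602e-19
= 3.3939 eV

3.3939


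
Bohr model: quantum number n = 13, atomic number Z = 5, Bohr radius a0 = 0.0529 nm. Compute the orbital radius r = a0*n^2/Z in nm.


r = a0 * n^2 / Z
= 0.0529 * 13^2 / 5
= 0.0529 * 169 / 5
= 1.788 nm

1.788


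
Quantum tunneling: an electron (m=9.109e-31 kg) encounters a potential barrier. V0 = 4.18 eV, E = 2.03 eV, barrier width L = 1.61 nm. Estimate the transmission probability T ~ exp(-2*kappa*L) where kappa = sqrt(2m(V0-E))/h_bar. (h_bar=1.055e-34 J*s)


V0 - E = 2.15 eV = 3.4443e-19 J
kappa = sqrt(2 * m * (V0-E)) / h_bar
= sqrt(2 * 9.109e-31 * 3.4443e-19) / 1.055e-34
= 7.5084e+09 /m
2*kappa*L = 2 * 7.5084e+09 * 1.61e-9
= 24.1771
T = exp(-24.1771) = 3.162408e-11

3.162408e-11


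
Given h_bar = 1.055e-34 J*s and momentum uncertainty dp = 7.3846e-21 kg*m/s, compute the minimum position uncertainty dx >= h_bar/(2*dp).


dx = h_bar / (2 * dp)
= 1.055e-34 / (2 * 7.3846e-21)
= 1.055e-34 / 1.4769e-20
= 7.1432e-15 m

7.1432e-15


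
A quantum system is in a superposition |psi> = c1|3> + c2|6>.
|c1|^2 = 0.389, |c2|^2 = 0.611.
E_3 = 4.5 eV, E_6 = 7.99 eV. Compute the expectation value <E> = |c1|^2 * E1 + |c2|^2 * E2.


<E> = |c1|^2 * E1 + |c2|^2 * E2
= 0.389 * 4.5 + 0.611 * 7.99
= 1.7505 + 4.8819
= 6.6324 eV

6.6324


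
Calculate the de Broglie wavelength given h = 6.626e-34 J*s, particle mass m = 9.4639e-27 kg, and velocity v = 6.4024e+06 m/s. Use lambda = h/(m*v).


lambda = h / (m * v)
= 6.626e-34 / (9.4639e-27 * 6.4024e+06)
= 6.626e-34 / 6.0592e-20
= 1.0935e-14 m

1.0935e-14


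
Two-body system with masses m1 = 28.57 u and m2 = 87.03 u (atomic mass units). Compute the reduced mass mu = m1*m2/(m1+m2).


mu = m1 * m2 / (m1 + m2)
= 28.57 * 87.03 / (28.57 + 87.03)
= 2486.4471 / 115.6
= 21.5091 u

21.5091


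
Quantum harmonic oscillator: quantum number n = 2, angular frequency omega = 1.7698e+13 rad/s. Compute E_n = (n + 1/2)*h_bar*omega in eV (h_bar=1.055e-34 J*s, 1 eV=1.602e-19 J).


E = (n + 1/2) * h_bar * omega
= (2 + 0.5) * 1.055e-34 * 1.7698e+13
= 2.5 * 1.8671e-21
= 4.6678e-21 J
= 0.0291 eV

0.0291


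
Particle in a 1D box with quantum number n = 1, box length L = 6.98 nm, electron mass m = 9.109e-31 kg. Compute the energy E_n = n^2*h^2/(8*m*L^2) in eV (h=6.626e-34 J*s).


E = n^2 * h^2 / (8 * m * L^2)
= 1^2 * (6.626e-34)^2 / (8 * 9.109e-31 * (6.98e-9)^2)
= 1 * 4.3904e-67 / (8 * 9.109e-31 * 4.8720e-17)
= 1.2366e-21 J
= 0.0077 eV

0.0077


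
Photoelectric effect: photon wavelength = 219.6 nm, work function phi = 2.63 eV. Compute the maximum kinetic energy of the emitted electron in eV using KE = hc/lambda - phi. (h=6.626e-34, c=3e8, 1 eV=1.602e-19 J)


E_photon = hc / lambda
= (6.626e-34)(3e8) / (219.6e-9)
= 9.0519e-19 J
= 5.6504 eV
KE = E_photon - phi
= 5.6504 - 2.63
= 3.0204 eV

3.0204


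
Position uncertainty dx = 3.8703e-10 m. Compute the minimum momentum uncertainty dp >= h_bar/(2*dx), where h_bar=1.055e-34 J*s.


dp = h_bar / (2 * dx)
= 1.055e-34 / (2 * 3.8703e-10)
= 1.055e-34 / 7.7406e-10
= 1.3629e-25 kg*m/s

1.3629e-25


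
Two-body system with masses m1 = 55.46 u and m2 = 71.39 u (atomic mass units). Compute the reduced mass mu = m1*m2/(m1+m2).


mu = m1 * m2 / (m1 + m2)
= 55.46 * 71.39 / (55.46 + 71.39)
= 3959.2894 / 126.85
= 31.2124 u

31.2124


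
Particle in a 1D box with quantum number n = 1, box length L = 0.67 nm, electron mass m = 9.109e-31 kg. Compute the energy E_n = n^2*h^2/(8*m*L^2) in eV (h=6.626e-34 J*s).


E = n^2 * h^2 / (8 * m * L^2)
= 1^2 * (6.626e-34)^2 / (8 * 9.109e-31 * (0.67e-9)^2)
= 1 * 4.3904e-67 / (8 * 9.109e-31 * 4.4890e-19)
= 1.3421e-19 J
= 0.8378 eV

0.8378


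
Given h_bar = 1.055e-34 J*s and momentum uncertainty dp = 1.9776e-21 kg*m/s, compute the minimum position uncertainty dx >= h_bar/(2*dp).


dx = h_bar / (2 * dp)
= 1.055e-34 / (2 * 1.9776e-21)
= 1.055e-34 / 3.9552e-21
= 2.6674e-14 m

2.6674e-14


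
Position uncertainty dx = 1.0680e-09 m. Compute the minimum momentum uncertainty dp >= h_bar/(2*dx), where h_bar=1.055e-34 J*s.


dp = h_bar / (2 * dx)
= 1.055e-34 / (2 * 1.0680e-09)
= 1.055e-34 / 2.1360e-09
= 4.9391e-26 kg*m/s

4.9391e-26


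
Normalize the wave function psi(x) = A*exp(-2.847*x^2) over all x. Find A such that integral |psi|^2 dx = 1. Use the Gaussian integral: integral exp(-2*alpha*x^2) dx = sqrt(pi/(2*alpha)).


integral |psi|^2 dx = A^2 * sqrt(pi/(2*alpha)) = 1
A^2 = sqrt(2*alpha/pi)
= sqrt(2 * 2.847 / pi)
= 1.346275
A = sqrt(1.346275)
= 1.1603

1.1603


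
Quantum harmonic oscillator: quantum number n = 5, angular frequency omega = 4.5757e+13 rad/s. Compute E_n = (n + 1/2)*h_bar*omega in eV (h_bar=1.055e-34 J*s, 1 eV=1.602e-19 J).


E = (n + 1/2) * h_bar * omega
= (5 + 0.5) * 1.055e-34 * 4.5757e+13
= 5.5 * 4.8274e-21
= 2.6550e-20 J
= 0.1657 eV

0.1657


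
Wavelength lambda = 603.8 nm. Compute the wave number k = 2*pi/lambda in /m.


k = 2 * pi / lambda
= 6.2832 / (603.8e-9)
= 6.2832 / 6.0380e-07
= 1.0406e+07 /m

1.0406e+07


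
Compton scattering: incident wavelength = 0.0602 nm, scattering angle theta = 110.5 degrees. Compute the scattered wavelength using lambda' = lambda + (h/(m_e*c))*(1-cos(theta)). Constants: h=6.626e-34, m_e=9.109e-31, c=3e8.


Compton wavelength: h/(m_e*c) = 2.4247e-12 m
d_lambda = 2.4247e-12 * (1 - cos(110.5 deg))
= 2.4247e-12 * 1.350207
= 3.2739e-12 m = 0.003274 nm
lambda' = 0.0602 + 0.003274
= 0.063474 nm

0.063474


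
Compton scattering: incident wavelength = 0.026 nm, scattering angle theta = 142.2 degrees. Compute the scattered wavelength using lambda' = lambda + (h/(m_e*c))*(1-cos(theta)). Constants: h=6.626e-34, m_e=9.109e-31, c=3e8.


Compton wavelength: h/(m_e*c) = 2.4247e-12 m
d_lambda = 2.4247e-12 * (1 - cos(142.2 deg))
= 2.4247e-12 * 1.790155
= 4.3406e-12 m = 0.004341 nm
lambda' = 0.026 + 0.004341
= 0.030341 nm

0.030341


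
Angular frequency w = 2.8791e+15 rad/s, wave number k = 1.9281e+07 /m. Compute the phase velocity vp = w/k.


vp = w / k
= 2.8791e+15 / 1.9281e+07
= 1.4932e+08 m/s

1.4932e+08


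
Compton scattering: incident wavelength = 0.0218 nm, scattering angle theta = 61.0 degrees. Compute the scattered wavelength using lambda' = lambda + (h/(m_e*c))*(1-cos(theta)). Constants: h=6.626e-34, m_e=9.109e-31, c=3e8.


Compton wavelength: h/(m_e*c) = 2.4247e-12 m
d_lambda = 2.4247e-12 * (1 - cos(61.0 deg))
= 2.4247e-12 * 0.51519
= 1.2492e-12 m = 0.001249 nm
lambda' = 0.0218 + 0.001249
= 0.023049 nm

0.023049


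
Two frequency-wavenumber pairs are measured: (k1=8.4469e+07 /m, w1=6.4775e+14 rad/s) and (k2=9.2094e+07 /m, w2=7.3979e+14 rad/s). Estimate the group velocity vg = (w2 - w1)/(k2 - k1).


vg = (w2 - w1) / (k2 - k1)
= (7.3979e+14 - 6.4775e+14) / (9.2094e+07 - 8.4469e+07)
= 9.2040e+13 / 7.6250e+06
= 1.2071e+07 m/s

1.2071e+07


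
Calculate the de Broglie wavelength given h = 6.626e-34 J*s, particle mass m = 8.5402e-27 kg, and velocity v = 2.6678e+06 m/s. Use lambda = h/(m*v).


lambda = h / (m * v)
= 6.626e-34 / (8.5402e-27 * 2.6678e+06)
= 6.626e-34 / 2.2784e-20
= 2.9082e-14 m

2.9082e-14


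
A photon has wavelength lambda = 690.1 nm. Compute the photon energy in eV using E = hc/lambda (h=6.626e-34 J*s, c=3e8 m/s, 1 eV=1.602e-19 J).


E = hc / lambda
= (6.626e-34)(3e8) / (690.1e-9)
= 1.9878e-25 / 6.9010e-07
= 2.8805e-19 J
Converting to eV: 2.8805e-19 / 1.602e-19
= 1.798 eV

1.798


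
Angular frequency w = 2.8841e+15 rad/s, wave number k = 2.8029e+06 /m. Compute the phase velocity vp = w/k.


vp = w / k
= 2.8841e+15 / 2.8029e+06
= 1.0290e+09 m/s

1.0290e+09


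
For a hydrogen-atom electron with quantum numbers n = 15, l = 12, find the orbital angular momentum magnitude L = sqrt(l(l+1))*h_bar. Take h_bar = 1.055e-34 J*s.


L = sqrt(l*(l+1)) * h_bar
= sqrt(12 * 13) * 1.055e-34
= sqrt(156) * 1.055e-34
= 12.49 * 1.055e-34
= 1.3177e-33 J*s

1.3177e-33


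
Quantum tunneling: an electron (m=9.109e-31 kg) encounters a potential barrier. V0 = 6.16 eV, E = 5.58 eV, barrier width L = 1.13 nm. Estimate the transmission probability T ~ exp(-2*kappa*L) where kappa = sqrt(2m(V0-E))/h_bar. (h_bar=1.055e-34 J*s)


V0 - E = 0.58 eV = 9.2916e-20 J
kappa = sqrt(2 * m * (V0-E)) / h_bar
= sqrt(2 * 9.109e-31 * 9.2916e-20) / 1.055e-34
= 3.8998e+09 /m
2*kappa*L = 2 * 3.8998e+09 * 1.13e-9
= 8.8136
T = exp(-8.8136) = 1.487023e-04

1.487023e-04


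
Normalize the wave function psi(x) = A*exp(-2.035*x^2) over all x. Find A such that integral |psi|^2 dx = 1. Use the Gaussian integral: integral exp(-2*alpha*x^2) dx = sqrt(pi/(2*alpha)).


integral |psi|^2 dx = A^2 * sqrt(pi/(2*alpha)) = 1
A^2 = sqrt(2*alpha/pi)
= sqrt(2 * 2.035 / pi)
= 1.13821
A = sqrt(1.13821)
= 1.0669

1.0669


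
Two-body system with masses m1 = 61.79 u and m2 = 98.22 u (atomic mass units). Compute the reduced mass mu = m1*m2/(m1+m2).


mu = m1 * m2 / (m1 + m2)
= 61.79 * 98.22 / (61.79 + 98.22)
= 6069.0138 / 160.01
= 37.929 u

37.929


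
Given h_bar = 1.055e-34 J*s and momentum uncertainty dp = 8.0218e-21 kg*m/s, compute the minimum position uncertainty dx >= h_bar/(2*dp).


dx = h_bar / (2 * dp)
= 1.055e-34 / (2 * 8.0218e-21)
= 1.055e-34 / 1.6044e-20
= 6.5758e-15 m

6.5758e-15


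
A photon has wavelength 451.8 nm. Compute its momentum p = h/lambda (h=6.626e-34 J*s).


p = h / lambda
= 6.626e-34 / (451.8e-9)
= 6.626e-34 / 4.5180e-07
= 1.4666e-27 kg*m/s

1.4666e-27


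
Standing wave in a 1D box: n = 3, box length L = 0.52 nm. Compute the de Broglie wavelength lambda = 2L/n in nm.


lambda = 2L / n
= 2 * 0.52 / 3
= 1.04 / 3
= 0.3467 nm

0.3467


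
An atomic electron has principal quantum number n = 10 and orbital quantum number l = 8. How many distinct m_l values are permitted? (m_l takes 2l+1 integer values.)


m_l ranges from -l to +l in integer steps
So m_l goes from -8 to +8
Count = 2l + 1 = 2*8 + 1
= 17

17


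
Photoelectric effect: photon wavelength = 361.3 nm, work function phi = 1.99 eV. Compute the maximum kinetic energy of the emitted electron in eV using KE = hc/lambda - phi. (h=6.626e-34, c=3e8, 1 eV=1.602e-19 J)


E_photon = hc / lambda
= (6.626e-34)(3e8) / (361.3e-9)
= 5.5018e-19 J
= 3.4343 eV
KE = E_photon - phi
= 3.4343 - 1.99
= 1.4443 eV

1.4443


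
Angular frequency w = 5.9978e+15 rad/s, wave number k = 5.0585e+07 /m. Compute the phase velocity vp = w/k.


vp = w / k
= 5.9978e+15 / 5.0585e+07
= 1.1857e+08 m/s

1.1857e+08


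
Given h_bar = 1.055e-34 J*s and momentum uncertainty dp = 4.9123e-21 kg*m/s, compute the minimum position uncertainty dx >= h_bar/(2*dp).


dx = h_bar / (2 * dp)
= 1.055e-34 / (2 * 4.9123e-21)
= 1.055e-34 / 9.8246e-21
= 1.0738e-14 m

1.0738e-14


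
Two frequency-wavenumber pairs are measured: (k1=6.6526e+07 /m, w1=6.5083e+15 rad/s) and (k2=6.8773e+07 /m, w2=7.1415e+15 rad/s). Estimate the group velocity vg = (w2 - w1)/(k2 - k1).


vg = (w2 - w1) / (k2 - k1)
= (7.1415e+15 - 6.5083e+15) / (6.8773e+07 - 6.6526e+07)
= 6.3320e+14 / 2.2470e+06
= 2.8180e+08 m/s

2.8180e+08


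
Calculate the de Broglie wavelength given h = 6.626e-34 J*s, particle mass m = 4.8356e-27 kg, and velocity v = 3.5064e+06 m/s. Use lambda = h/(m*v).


lambda = h / (m * v)
= 6.626e-34 / (4.8356e-27 * 3.5064e+06)
= 6.626e-34 / 1.6956e-20
= 3.9079e-14 m

3.9079e-14


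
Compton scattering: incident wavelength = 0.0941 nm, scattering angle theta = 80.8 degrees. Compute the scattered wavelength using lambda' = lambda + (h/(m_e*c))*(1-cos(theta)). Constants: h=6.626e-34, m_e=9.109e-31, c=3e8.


Compton wavelength: h/(m_e*c) = 2.4247e-12 m
d_lambda = 2.4247e-12 * (1 - cos(80.8 deg))
= 2.4247e-12 * 0.840119
= 2.0370e-12 m = 0.002037 nm
lambda' = 0.0941 + 0.002037
= 0.096137 nm

0.096137


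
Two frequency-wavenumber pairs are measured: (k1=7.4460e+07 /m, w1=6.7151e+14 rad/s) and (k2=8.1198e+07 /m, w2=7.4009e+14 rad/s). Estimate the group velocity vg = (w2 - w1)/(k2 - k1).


vg = (w2 - w1) / (k2 - k1)
= (7.4009e+14 - 6.7151e+14) / (8.1198e+07 - 7.4460e+07)
= 6.8580e+13 / 6.7380e+06
= 1.0178e+07 m/s

1.0178e+07


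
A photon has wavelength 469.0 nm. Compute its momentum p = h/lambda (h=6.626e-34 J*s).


p = h / lambda
= 6.626e-34 / (469.0e-9)
= 6.626e-34 / 4.6900e-07
= 1.4128e-27 kg*m/s

1.4128e-27


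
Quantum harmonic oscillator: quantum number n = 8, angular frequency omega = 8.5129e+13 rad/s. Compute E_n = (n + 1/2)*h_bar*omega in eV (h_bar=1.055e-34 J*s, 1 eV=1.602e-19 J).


E = (n + 1/2) * h_bar * omega
= (8 + 0.5) * 1.055e-34 * 8.5129e+13
= 8.5 * 8.9811e-21
= 7.6339e-20 J
= 0.4765 eV

0.4765


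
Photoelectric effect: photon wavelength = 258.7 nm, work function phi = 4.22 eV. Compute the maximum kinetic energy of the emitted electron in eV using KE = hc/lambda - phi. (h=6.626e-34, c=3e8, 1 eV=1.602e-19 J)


E_photon = hc / lambda
= (6.626e-34)(3e8) / (258.7e-9)
= 7.6838e-19 J
= 4.7964 eV
KE = E_photon - phi
= 4.7964 - 4.22
= 0.5764 eV

0.5764


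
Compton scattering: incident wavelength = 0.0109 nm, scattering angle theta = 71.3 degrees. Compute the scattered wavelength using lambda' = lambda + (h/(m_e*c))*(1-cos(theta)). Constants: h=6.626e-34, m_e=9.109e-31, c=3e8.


Compton wavelength: h/(m_e*c) = 2.4247e-12 m
d_lambda = 2.4247e-12 * (1 - cos(71.3 deg))
= 2.4247e-12 * 0.679387
= 1.6473e-12 m = 0.001647 nm
lambda' = 0.0109 + 0.001647
= 0.012547 nm

0.012547


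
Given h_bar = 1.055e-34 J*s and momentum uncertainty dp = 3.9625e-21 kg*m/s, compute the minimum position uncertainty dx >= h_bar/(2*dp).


dx = h_bar / (2 * dp)
= 1.055e-34 / (2 * 3.9625e-21)
= 1.055e-34 / 7.9250e-21
= 1.3312e-14 m

1.3312e-14


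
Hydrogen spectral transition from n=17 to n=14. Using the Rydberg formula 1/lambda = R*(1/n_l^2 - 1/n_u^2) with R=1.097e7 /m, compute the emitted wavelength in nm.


1/lambda = R * (1/n_l^2 - 1/n_u^2)
= 1.097e7 * (1/14^2 - 1/17^2)
= 1.097e7 * (0.005102 - 0.00346)
= 1.097e7 * 0.001642
= 1.8011e+04 /m
lambda = 1 / 1.8011e+04 = 55521.9024 nm

55521.9024


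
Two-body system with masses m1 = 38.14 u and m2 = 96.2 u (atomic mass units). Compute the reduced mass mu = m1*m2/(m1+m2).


mu = m1 * m2 / (m1 + m2)
= 38.14 * 96.2 / (38.14 + 96.2)
= 3669.068 / 134.34
= 27.3118 u

27.3118


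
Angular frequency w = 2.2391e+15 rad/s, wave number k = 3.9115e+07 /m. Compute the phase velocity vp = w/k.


vp = w / k
= 2.2391e+15 / 3.9115e+07
= 5.7244e+07 m/s

5.7244e+07


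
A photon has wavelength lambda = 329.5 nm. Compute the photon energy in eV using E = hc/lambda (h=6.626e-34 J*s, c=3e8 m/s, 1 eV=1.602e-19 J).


E = hc / lambda
= (6.626e-34)(3e8) / (329.5e-9)
= 1.9878e-25 / 3.2950e-07
= 6.0328e-19 J
Converting to eV: 6.0328e-19 / 1.602e-19
= 3.7658 eV

3.7658


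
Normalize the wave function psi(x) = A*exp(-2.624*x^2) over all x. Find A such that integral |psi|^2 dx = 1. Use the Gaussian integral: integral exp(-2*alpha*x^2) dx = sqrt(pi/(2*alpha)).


integral |psi|^2 dx = A^2 * sqrt(pi/(2*alpha)) = 1
A^2 = sqrt(2*alpha/pi)
= sqrt(2 * 2.624 / pi)
= 1.292474
A = sqrt(1.292474)
= 1.1369

1.1369


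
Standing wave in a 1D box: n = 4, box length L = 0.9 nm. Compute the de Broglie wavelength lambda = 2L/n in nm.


lambda = 2L / n
= 2 * 0.9 / 4
= 1.8 / 4
= 0.45 nm

0.45


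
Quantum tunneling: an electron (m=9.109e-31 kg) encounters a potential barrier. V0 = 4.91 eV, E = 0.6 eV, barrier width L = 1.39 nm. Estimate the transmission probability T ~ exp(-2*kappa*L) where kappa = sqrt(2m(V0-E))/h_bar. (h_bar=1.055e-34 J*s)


V0 - E = 4.31 eV = 6.9046e-19 J
kappa = sqrt(2 * m * (V0-E)) / h_bar
= sqrt(2 * 9.109e-31 * 6.9046e-19) / 1.055e-34
= 1.0631e+10 /m
2*kappa*L = 2 * 1.0631e+10 * 1.39e-9
= 29.5537
T = exp(-29.5537) = 1.462076e-13

1.462076e-13


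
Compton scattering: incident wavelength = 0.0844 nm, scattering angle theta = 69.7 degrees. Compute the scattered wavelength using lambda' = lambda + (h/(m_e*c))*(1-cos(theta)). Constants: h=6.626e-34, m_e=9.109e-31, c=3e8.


Compton wavelength: h/(m_e*c) = 2.4247e-12 m
d_lambda = 2.4247e-12 * (1 - cos(69.7 deg))
= 2.4247e-12 * 0.653064
= 1.5835e-12 m = 0.001583 nm
lambda' = 0.0844 + 0.001583
= 0.085983 nm

0.085983


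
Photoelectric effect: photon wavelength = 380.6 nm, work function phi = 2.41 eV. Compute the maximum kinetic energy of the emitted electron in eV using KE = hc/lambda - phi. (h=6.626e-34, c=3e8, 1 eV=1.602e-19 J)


E_photon = hc / lambda
= (6.626e-34)(3e8) / (380.6e-9)
= 5.2228e-19 J
= 3.2602 eV
KE = E_photon - phi
= 3.2602 - 2.41
= 0.8502 eV

0.8502


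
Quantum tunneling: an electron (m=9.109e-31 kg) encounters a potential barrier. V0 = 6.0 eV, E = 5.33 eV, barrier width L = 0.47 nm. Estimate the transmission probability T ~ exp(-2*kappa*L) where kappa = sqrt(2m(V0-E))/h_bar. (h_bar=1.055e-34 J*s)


V0 - E = 0.67 eV = 1.0733e-19 J
kappa = sqrt(2 * m * (V0-E)) / h_bar
= sqrt(2 * 9.109e-31 * 1.0733e-19) / 1.055e-34
= 4.1915e+09 /m
2*kappa*L = 2 * 4.1915e+09 * 0.47e-9
= 3.94
T = exp(-3.94) = 1.944854e-02

1.944854e-02


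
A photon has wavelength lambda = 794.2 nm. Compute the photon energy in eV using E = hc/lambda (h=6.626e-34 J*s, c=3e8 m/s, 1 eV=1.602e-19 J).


E = hc / lambda
= (6.626e-34)(3e8) / (794.2e-9)
= 1.9878e-25 / 7.9420e-07
= 2.5029e-19 J
Converting to eV: 2.5029e-19 / 1.602e-19
= 1.5624 eV

1.5624


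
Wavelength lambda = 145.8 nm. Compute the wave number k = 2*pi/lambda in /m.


k = 2 * pi / lambda
= 6.2832 / (145.8e-9)
= 6.2832 / 1.4580e-07
= 4.3095e+07 /m

4.3095e+07


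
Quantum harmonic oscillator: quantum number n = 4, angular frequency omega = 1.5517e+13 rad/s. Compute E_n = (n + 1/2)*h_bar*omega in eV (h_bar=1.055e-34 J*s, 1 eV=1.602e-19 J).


E = (n + 1/2) * h_bar * omega
= (4 + 0.5) * 1.055e-34 * 1.5517e+13
= 4.5 * 1.6370e-21
= 7.3667e-21 J
= 0.046 eV

0.046


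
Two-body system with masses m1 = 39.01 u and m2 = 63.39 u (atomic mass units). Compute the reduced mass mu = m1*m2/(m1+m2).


mu = m1 * m2 / (m1 + m2)
= 39.01 * 63.39 / (39.01 + 63.39)
= 2472.8439 / 102.4
= 24.1489 u

24.1489


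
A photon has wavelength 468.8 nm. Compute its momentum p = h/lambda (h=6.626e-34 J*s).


p = h / lambda
= 6.626e-34 / (468.8e-9)
= 6.626e-34 / 4.6880e-07
= 1.4134e-27 kg*m/s

1.4134e-27


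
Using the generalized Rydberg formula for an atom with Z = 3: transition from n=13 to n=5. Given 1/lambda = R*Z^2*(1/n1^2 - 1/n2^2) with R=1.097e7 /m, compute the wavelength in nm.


1/lambda = R * Z^2 * (1/n1^2 - 1/n2^2)
= 1.097e7 * 3^2 * (1/5^2 - 1/13^2)
= 1.097e7 * 9 * (0.04 - 0.005917)
= 3.3650e+06 /m
lambda = 1 / 3.3650e+06
= 297.1769 nm

297.1769


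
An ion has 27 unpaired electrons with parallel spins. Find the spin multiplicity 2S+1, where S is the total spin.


Total spin S = N * (1/2) = 27 * 0.5 = 13.5
Spin multiplicity = 2S + 1
= 2 * 13.5 + 1
= 28

28


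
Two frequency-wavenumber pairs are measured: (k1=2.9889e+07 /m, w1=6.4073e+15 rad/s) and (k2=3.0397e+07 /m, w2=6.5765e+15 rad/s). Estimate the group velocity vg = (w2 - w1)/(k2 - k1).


vg = (w2 - w1) / (k2 - k1)
= (6.5765e+15 - 6.4073e+15) / (3.0397e+07 - 2.9889e+07)
= 1.6920e+14 / 5.0800e+05
= 3.3307e+08 m/s

3.3307e+08


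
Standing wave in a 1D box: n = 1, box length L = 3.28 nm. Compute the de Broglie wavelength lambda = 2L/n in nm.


lambda = 2L / n
= 2 * 3.28 / 1
= 6.56 / 1
= 6.56 nm

6.56


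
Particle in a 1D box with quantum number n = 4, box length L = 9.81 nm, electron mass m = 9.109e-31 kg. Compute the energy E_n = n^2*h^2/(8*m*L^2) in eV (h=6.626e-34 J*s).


E = n^2 * h^2 / (8 * m * L^2)
= 4^2 * (6.626e-34)^2 / (8 * 9.109e-31 * (9.81e-9)^2)
= 16 * 4.3904e-67 / (8 * 9.109e-31 * 9.6236e-17)
= 1.0017e-20 J
= 0.0625 eV

0.0625


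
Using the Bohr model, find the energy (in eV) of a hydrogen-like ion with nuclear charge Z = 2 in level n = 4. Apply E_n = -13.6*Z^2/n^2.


E_n = -13.6 * Z^2 / n^2
= -13.6 * 2^2 / 4^2
= -13.6 * 4 / 16
= -3.4 eV

-3.4


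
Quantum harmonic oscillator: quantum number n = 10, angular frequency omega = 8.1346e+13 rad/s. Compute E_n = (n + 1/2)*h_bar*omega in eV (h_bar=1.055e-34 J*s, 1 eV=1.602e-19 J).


E = (n + 1/2) * h_bar * omega
= (10 + 0.5) * 1.055e-34 * 8.1346e+13
= 10.5 * 8.5820e-21
= 9.0111e-20 J
= 0.5625 eV

0.5625


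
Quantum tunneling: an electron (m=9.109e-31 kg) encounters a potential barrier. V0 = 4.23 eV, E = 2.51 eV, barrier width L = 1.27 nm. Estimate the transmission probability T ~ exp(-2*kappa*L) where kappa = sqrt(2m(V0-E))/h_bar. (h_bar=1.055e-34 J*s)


V0 - E = 1.72 eV = 2.7554e-19 J
kappa = sqrt(2 * m * (V0-E)) / h_bar
= sqrt(2 * 9.109e-31 * 2.7554e-19) / 1.055e-34
= 6.7157e+09 /m
2*kappa*L = 2 * 6.7157e+09 * 1.27e-9
= 17.058
T = exp(-17.058) = 3.906809e-08

3.906809e-08


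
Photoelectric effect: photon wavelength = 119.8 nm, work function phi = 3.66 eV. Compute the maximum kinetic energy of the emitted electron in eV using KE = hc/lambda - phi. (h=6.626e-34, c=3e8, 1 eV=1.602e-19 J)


E_photon = hc / lambda
= (6.626e-34)(3e8) / (119.8e-9)
= 1.6593e-18 J
= 10.3575 eV
KE = E_photon - phi
= 10.3575 - 3.66
= 6.6975 eV

6.6975


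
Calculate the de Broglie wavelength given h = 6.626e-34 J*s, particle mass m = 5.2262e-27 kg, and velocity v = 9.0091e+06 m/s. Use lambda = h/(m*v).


lambda = h / (m * v)
= 6.626e-34 / (5.2262e-27 * 9.0091e+06)
= 6.626e-34 / 4.7083e-20
= 1.4073e-14 m

1.4073e-14


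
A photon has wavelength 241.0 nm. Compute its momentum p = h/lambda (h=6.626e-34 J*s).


p = h / lambda
= 6.626e-34 / (241.0e-9)
= 6.626e-34 / 2.4100e-07
= 2.7494e-27 kg*m/s

2.7494e-27


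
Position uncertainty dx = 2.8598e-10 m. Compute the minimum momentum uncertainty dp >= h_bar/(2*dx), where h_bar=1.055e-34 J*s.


dp = h_bar / (2 * dx)
= 1.055e-34 / (2 * 2.8598e-10)
= 1.055e-34 / 5.7196e-10
= 1.8445e-25 kg*m/s

1.8445e-25


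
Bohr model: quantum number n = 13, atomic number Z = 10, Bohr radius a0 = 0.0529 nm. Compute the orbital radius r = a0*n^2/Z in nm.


r = a0 * n^2 / Z
= 0.0529 * 13^2 / 10
= 0.0529 * 169 / 10
= 0.894 nm

0.894


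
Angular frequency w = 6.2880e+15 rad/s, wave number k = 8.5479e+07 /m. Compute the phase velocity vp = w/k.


vp = w / k
= 6.2880e+15 / 8.5479e+07
= 7.3562e+07 m/s

7.3562e+07


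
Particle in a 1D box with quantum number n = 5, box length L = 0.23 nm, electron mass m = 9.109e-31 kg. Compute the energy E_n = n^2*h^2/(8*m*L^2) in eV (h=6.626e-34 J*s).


E = n^2 * h^2 / (8 * m * L^2)
= 5^2 * (6.626e-34)^2 / (8 * 9.109e-31 * (0.23e-9)^2)
= 25 * 4.3904e-67 / (8 * 9.109e-31 * 5.2900e-20)
= 2.8473e-17 J
= 177.7313 eV

177.7313


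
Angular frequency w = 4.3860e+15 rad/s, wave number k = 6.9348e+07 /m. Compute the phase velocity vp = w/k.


vp = w / k
= 4.3860e+15 / 6.9348e+07
= 6.3246e+07 m/s

6.3246e+07


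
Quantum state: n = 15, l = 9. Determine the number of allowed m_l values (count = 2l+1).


m_l ranges from -l to +l in integer steps
So m_l goes from -9 to +9
Count = 2l + 1 = 2*9 + 1
= 19

19
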